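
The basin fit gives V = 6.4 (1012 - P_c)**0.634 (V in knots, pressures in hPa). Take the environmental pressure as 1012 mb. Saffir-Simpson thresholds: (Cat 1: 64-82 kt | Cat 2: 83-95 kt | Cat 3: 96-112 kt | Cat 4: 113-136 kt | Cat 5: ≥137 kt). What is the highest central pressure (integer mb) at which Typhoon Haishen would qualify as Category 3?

Category 3 begins at V = 96 kt.
Required ΔP = (96/6.4)^(1/0.634) = 15.000^1.577 ≈ 71.62 mb.
P_c ≤ 1012 − 71.62 = 940.38, so the highest integer P_c is 940 mb.

940 mb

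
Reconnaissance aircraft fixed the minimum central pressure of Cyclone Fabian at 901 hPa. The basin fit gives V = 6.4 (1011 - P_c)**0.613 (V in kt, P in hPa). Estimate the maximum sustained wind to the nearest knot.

ΔP = 1011 − 901 = 110 hPa.
110^0.613 ≈ 17.839.
V ≈ 6.4 × 17.839 ≈ 114.2 kt.

114 kt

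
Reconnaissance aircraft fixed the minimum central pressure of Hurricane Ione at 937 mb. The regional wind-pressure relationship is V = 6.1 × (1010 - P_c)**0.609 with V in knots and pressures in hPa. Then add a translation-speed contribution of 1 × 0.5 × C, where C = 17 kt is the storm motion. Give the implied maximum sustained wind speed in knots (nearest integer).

ΔP = 1010 − 937 = 73 mb.
73^0.609 ≈ 13.638.
V ≈ 6.1 × 13.638 ≈ 83.2 kt.
Translation term: 1 × 0.5 × 17 = 8.5 kt.
Corrected V ≈ 91.7 kt → 92 kt.

92 kt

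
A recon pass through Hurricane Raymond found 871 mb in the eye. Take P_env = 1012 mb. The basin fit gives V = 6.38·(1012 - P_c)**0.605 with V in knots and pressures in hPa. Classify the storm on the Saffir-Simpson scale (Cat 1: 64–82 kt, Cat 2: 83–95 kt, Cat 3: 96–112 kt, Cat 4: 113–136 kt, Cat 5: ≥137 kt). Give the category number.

4

ΔP = 1012 − 871 = 141 mb.
V ≈ 6.38 × 141^0.605 = 6.38 × 19.97 ≈ 127 kt.
127 kt falls in the Category 4 band.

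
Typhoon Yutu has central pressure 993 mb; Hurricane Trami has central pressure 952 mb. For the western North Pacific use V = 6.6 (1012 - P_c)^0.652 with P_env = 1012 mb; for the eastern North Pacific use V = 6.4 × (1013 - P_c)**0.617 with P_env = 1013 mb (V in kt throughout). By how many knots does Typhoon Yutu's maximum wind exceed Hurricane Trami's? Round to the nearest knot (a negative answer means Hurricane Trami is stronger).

-36 kt

Typhoon Yutu: ΔP = 19; V ≈ 6.6 × 19^0.652 ≈ 45.01 kt.
Hurricane Trami: ΔP = 61; V ≈ 6.4 × 61^0.617 ≈ 80.86 kt.
Difference ≈ 45.01 − 80.86 = -35.85 → -36 kt.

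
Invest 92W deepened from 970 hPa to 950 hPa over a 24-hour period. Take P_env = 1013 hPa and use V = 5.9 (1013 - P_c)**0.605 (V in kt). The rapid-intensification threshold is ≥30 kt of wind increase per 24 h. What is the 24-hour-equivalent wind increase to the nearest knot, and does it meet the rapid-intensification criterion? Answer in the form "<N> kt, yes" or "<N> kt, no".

15 kt, no

V₁: ΔP = 43, V ≈ 5.9 × 43^0.605 ≈ 57.42 kt.
V₂: ΔP = 63, V ≈ 5.9 × 63^0.605 ≈ 72.35 kt.
ΔV over 24 h = 14.93 kt → 24 h equivalent = 14.93 × 24/24 ≈ 14.93 kt.
15 kt < 30 kt ⇒ not rapid intensification.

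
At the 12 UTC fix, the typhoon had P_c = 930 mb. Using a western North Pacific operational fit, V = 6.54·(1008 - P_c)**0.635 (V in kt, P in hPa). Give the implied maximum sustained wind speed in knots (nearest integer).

ΔP = 1008 − 930 = 78 mb.
78^0.635 ≈ 15.903.
V ≈ 6.54 × 15.903 ≈ 104.0 kt.

104 kt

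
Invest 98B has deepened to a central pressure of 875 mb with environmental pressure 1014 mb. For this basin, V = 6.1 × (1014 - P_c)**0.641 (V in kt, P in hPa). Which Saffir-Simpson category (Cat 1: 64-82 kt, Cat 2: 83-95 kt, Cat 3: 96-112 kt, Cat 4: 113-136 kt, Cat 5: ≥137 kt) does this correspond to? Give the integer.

5

ΔP = 1014 − 875 = 139 mb.
V ≈ 6.1 × 139^0.641 = 6.1 × 23.64 ≈ 144 kt.
144 kt falls in the Category 5 band.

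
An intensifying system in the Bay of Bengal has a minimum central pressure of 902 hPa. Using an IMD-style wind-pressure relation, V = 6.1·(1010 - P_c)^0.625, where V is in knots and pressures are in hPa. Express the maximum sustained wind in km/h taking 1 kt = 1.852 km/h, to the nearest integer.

ΔP = 1010 − 902 = 108 hPa.
V ≈ 6.1 × 108^0.625 = 6.1 × 18.659 ≈ 113.820 kt.
113.820 × 1.852 ≈ 210.80 km/h → 211 km/h.

211 km/h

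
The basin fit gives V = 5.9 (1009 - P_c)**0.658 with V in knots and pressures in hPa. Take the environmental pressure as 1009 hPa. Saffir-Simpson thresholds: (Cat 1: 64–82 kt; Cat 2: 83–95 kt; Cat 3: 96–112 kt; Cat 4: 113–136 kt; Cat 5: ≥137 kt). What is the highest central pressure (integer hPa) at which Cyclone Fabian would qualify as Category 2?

Category 2 begins at V = 83 kt.
Required ΔP = (83/5.9)^(1/0.658) = 14.068^1.520 ≈ 55.59 hPa.
P_c ≤ 1009 − 55.59 = 953.41, so the highest integer P_c is 953 hPa.

953 hPa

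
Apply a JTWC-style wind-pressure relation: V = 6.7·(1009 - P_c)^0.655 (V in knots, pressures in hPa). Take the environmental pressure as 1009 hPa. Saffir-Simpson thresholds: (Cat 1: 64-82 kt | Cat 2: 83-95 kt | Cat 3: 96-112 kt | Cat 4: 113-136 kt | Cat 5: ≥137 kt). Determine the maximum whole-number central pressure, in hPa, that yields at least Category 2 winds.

Category 2 begins at V = 83 kt.
Required ΔP = (83/6.7)^(1/0.655) = 12.388^1.527 ≈ 46.63 hPa.
P_c ≤ 1009 − 46.63 = 962.37, so the highest integer P_c is 962 hPa.

962 hPa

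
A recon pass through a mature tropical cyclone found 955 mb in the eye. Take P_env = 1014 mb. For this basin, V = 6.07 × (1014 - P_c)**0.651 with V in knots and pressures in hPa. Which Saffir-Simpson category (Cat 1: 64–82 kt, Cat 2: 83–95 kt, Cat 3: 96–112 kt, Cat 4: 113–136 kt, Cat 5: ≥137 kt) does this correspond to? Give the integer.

2

ΔP = 1014 − 955 = 59 mb.
V ≈ 6.07 × 59^0.651 = 6.07 × 14.22 ≈ 86 kt.
86 kt falls in the Category 2 band.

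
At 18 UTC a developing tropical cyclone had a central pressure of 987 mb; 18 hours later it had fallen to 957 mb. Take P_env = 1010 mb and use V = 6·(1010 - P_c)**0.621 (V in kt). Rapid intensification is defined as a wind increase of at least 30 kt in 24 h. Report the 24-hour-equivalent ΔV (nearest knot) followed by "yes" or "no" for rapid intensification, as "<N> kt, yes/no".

V₁: ΔP = 23, V ≈ 6 × 23^0.621 ≈ 42.05 kt.
V₂: ΔP = 53, V ≈ 6 × 53^0.621 ≈ 70.62 kt.
ΔV over 18 h = 28.57 kt → 24 h equivalent = 28.57 × 24/18 ≈ 38.09 kt.
38 kt ≥ 30 kt ⇒ rapid intensification.

38 kt, yes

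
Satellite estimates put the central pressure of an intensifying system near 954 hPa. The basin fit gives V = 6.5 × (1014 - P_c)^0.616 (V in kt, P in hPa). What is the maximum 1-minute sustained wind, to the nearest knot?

81 kt

ΔP = 1014 − 954 = 60 hPa.
60^0.616 ≈ 12.455.
V ≈ 6.5 × 12.455 ≈ 81.0 kt.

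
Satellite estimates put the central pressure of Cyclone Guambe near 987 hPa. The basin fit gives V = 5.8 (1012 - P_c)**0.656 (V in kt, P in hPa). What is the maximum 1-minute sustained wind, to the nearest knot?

48 kt

ΔP = 1012 − 987 = 25 hPa.
25^0.656 ≈ 8.261.
V ≈ 5.8 × 8.261 ≈ 47.9 kt.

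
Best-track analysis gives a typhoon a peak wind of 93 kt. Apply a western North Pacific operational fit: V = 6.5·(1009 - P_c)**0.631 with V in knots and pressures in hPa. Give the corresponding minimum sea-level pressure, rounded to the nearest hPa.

ΔP = (V / 6.5)^(1/0.631) = (93/6.5)^1.585.
93/6.5 = 14.308; 14.308^1.585 ≈ 67.82 hPa.
P_c = 1009 − 67.82 = 941.18 ≈ 941 hPa.

941 hPa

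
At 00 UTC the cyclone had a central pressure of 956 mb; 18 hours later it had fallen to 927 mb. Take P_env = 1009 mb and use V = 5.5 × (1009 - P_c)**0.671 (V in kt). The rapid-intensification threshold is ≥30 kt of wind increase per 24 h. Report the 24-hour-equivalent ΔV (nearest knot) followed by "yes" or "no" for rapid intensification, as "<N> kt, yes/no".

V₁: ΔP = 53, V ≈ 5.5 × 53^0.671 ≈ 78.95 kt.
V₂: ΔP = 82, V ≈ 5.5 × 82^0.671 ≈ 105.81 kt.
ΔV over 18 h = 26.86 kt → 24 h equivalent = 26.86 × 24/18 ≈ 35.81 kt.
36 kt ≥ 30 kt ⇒ rapid intensification.

36 kt, yes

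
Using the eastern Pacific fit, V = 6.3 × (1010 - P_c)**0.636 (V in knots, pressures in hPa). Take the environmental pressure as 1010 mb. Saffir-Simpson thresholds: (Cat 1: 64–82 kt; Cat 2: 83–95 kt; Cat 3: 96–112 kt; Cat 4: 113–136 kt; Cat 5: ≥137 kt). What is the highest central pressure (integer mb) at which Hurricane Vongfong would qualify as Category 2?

Category 2 begins at V = 83 kt.
Required ΔP = (83/6.3)^(1/0.636) = 13.175^1.572 ≈ 57.62 mb.
P_c ≤ 1010 − 57.62 = 952.38, so the highest integer P_c is 952 mb.

952 mb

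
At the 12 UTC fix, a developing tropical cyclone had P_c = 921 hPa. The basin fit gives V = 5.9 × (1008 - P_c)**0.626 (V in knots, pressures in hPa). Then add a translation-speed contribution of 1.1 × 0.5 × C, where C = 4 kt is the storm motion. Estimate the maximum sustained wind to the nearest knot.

99 kt

ΔP = 1008 − 921 = 87 hPa.
87^0.626 ≈ 16.373.
V ≈ 5.9 × 16.373 ≈ 96.6 kt.
Translation term: 1.1 × 0.5 × 4 = 2.2 kt.
Corrected V ≈ 98.8 kt → 99 kt.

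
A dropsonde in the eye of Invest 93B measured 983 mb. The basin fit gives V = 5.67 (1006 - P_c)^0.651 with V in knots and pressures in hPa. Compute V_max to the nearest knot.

ΔP = 1006 − 983 = 23 mb.
23^0.651 ≈ 7.700.
V ≈ 5.67 × 7.700 ≈ 43.7 kt.

44 kt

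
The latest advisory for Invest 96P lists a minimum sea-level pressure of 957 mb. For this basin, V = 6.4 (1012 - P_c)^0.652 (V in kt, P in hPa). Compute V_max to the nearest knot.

87 kt

ΔP = 1012 − 957 = 55 mb.
55^0.652 ≈ 13.637.
V ≈ 6.4 × 13.637 ≈ 87.3 kt.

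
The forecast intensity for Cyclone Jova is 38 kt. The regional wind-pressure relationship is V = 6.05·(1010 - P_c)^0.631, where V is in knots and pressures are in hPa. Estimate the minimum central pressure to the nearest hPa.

ΔP = (V / 6.05)^(1/0.631) = (38/6.05)^1.585.
38/6.05 = 6.281; 6.281^1.585 ≈ 18.40 hPa.
P_c = 1010 − 18.40 = 991.60 ≈ 992 hPa.

992 hPa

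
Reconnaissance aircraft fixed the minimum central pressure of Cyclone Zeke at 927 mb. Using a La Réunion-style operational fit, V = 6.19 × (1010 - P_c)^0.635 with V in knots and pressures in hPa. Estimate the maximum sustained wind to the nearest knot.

102 kt

ΔP = 1010 − 927 = 83 mb.
83^0.635 ≈ 16.543.
V ≈ 6.19 × 16.543 ≈ 102.4 kt.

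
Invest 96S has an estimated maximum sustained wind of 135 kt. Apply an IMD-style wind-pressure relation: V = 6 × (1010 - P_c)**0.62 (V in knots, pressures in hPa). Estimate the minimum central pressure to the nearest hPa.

858 hPa

ΔP = (V / 6)^(1/0.62) = (135/6)^1.613.
135/6 = 22.500; 22.500^1.613 ≈ 151.68 hPa.
P_c = 1010 − 151.68 = 858.32 ≈ 858 hPa.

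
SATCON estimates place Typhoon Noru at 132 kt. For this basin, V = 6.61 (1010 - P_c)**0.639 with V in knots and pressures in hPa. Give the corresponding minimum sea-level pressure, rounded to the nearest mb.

ΔP = (V / 6.61)^(1/0.639) = (132/6.61)^1.565.
132/6.61 = 19.970; 19.970^1.565 ≈ 108.40 mb.
P_c = 1010 − 108.40 = 901.60 ≈ 902 mb.

902 mb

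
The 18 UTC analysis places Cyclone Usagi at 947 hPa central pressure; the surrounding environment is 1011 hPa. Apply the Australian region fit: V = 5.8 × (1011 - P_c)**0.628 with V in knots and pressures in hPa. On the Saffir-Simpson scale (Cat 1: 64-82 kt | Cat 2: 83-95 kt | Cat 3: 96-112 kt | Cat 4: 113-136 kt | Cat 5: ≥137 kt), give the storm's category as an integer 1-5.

1

ΔP = 1011 − 947 = 64 hPa.
V ≈ 5.8 × 64^0.628 = 5.8 × 13.62 ≈ 79 kt.
79 kt falls in the Category 1 band.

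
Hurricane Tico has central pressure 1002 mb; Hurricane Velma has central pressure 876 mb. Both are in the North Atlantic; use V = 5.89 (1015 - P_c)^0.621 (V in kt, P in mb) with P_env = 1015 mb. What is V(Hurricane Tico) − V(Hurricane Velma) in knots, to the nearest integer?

Hurricane Tico: ΔP = 13; V ≈ 5.89 × 13^0.621 ≈ 28.97 kt.
Hurricane Velma: ΔP = 139; V ≈ 5.89 × 139^0.621 ≈ 126.16 kt.
Difference ≈ 28.97 − 126.16 = -97.19 → -97 kt.

-97 kt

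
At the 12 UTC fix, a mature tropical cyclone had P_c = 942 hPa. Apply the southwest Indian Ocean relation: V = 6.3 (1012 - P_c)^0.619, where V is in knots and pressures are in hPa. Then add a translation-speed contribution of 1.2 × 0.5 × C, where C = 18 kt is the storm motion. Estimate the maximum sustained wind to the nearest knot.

ΔP = 1012 − 942 = 70 hPa.
70^0.619 ≈ 13.871.
V ≈ 6.3 × 13.871 ≈ 87.4 kt.
Translation term: 1.2 × 0.5 × 18 = 10.8 kt.
Corrected V ≈ 98.2 kt → 98 kt.

98 kt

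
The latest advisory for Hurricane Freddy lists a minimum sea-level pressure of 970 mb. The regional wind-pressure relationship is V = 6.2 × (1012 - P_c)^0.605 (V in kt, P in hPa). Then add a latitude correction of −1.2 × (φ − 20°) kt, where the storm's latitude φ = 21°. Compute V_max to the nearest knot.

ΔP = 1012 − 970 = 42 mb.
42^0.605 ≈ 9.595.
V ≈ 6.2 × 9.595 ≈ 59.5 kt.
Latitude correction: −1.2 × (21 − 20) = -1.2 kt.
Corrected V ≈ 58.3 kt → 58 kt.

58 kt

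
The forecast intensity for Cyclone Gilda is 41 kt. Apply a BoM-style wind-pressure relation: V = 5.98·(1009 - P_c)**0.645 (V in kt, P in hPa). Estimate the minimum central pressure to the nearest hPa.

ΔP = (V / 5.98)^(1/0.645) = (41/5.98)^1.550.
41/5.98 = 6.856; 6.856^1.550 ≈ 19.78 hPa.
P_c = 1009 − 19.78 = 989.22 ≈ 989 hPa.

989 hPa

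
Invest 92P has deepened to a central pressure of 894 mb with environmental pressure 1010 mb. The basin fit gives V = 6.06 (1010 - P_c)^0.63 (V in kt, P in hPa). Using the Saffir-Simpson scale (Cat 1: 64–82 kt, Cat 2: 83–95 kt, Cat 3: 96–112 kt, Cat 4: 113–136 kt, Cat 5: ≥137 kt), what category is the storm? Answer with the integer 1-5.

ΔP = 1010 − 894 = 116 mb.
V ≈ 6.06 × 116^0.63 = 6.06 × 19.98 ≈ 121 kt.
121 kt falls in the Category 4 band.

4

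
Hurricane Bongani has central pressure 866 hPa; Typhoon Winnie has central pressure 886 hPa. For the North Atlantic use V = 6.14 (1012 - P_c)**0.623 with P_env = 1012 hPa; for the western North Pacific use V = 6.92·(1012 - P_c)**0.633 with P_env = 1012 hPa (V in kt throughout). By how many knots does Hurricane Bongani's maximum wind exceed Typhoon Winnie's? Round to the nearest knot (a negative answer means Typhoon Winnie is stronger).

-11 kt

Hurricane Bongani: ΔP = 146; V ≈ 6.14 × 146^0.623 ≈ 136.95 kt.
Typhoon Winnie: ΔP = 126; V ≈ 6.92 × 126^0.633 ≈ 147.79 kt.
Difference ≈ 136.95 − 147.79 = -10.84 → -11 kt.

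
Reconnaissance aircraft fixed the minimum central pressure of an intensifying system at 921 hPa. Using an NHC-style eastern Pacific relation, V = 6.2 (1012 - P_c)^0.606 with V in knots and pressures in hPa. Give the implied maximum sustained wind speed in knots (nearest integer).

ΔP = 1012 − 921 = 91 hPa.
91^0.606 ≈ 15.388.
V ≈ 6.2 × 15.388 ≈ 95.4 kt.

95 kt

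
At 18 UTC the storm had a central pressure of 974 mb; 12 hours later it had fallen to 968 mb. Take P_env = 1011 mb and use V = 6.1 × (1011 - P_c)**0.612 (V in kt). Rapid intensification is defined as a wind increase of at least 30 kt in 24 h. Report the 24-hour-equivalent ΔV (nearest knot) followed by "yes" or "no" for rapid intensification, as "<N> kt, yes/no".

11 kt, no

V₁: ΔP = 37, V ≈ 6.1 × 37^0.612 ≈ 55.60 kt.
V₂: ΔP = 43, V ≈ 6.1 × 43^0.612 ≈ 60.96 kt.
ΔV over 12 h = 5.36 kt → 24 h equivalent = 5.36 × 24/12 ≈ 10.72 kt.
11 kt < 30 kt ⇒ not rapid intensification.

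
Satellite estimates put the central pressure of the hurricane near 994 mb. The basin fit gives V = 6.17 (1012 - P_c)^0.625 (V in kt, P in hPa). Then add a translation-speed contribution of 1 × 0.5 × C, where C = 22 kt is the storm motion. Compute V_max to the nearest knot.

ΔP = 1012 − 994 = 18 mb.
18^0.625 ≈ 6.089.
V ≈ 6.17 × 6.089 ≈ 37.6 kt.
Translation term: 1 × 0.5 × 22 = 11 kt.
Corrected V ≈ 48.6 kt → 49 kt.

49 kt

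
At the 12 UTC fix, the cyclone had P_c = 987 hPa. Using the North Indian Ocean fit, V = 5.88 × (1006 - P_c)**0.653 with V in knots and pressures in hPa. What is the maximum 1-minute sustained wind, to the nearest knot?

ΔP = 1006 − 987 = 19 hPa.
19^0.653 ≈ 6.840.
V ≈ 5.88 × 6.840 ≈ 40.2 kt.

40 kt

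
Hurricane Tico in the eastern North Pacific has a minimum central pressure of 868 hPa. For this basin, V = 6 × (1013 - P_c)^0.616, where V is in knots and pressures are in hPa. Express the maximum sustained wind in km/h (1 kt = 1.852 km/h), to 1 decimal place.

238.3 km/h

ΔP = 1013 − 868 = 145 hPa.
V ≈ 6 × 145^0.616 = 6 × 21.449 ≈ 128.693 kt.
128.693 × 1.852 ≈ 238.34 km/h → 238.3 km/h.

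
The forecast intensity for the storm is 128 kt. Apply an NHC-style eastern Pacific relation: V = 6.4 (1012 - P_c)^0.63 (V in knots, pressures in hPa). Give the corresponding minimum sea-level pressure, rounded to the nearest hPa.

ΔP = (V / 6.4)^(1/0.63) = (128/6.4)^1.587.
128/6.4 = 20.000; 20.000^1.587 ≈ 116.18 hPa.
P_c = 1012 − 116.18 = 895.82 ≈ 896 hPa.

896 hPa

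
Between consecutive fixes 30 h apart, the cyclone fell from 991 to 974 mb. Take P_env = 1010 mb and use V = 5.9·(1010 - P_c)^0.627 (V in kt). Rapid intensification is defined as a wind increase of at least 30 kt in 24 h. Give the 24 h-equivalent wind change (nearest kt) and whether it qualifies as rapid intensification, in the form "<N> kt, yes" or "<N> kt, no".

15 kt, no

V₁: ΔP = 19, V ≈ 5.9 × 19^0.627 ≈ 37.38 kt.
V₂: ΔP = 36, V ≈ 5.9 × 36^0.627 ≈ 55.80 kt.
ΔV over 30 h = 18.42 kt → 24 h equivalent = 18.42 × 24/30 ≈ 14.74 kt.
15 kt < 30 kt ⇒ not rapid intensification.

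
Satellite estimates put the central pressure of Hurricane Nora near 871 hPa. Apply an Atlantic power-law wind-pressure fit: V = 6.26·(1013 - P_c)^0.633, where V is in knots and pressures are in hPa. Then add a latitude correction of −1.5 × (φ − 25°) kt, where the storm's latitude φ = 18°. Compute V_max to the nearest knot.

ΔP = 1013 − 871 = 142 hPa.
142^0.633 ≈ 23.036.
V ≈ 6.26 × 23.036 ≈ 144.2 kt.
Latitude correction: −1.5 × (18 − 25) = 10.5 kt.
Corrected V ≈ 154.7 kt → 155 kt.

155 kt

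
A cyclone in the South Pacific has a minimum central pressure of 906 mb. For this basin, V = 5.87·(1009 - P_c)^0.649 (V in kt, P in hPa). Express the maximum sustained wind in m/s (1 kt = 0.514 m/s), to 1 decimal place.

ΔP = 1009 − 906 = 103 mb.
V ≈ 5.87 × 103^0.649 = 5.87 × 20.246 ≈ 118.842 kt.
118.842 × 0.514 ≈ 61.08 m/s → 61.1 m/s.

61.1 m/s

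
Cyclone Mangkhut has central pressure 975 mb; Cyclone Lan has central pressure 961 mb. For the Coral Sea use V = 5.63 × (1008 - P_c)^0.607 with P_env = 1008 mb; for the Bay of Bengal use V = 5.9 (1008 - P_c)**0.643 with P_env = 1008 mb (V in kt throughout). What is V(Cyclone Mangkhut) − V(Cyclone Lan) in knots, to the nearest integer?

-23 kt

Cyclone Mangkhut: ΔP = 33; V ≈ 5.63 × 33^0.607 ≈ 47.02 kt.
Cyclone Lan: ΔP = 47; V ≈ 5.9 × 47^0.643 ≈ 70.15 kt.
Difference ≈ 47.02 − 70.15 = -23.13 → -23 kt.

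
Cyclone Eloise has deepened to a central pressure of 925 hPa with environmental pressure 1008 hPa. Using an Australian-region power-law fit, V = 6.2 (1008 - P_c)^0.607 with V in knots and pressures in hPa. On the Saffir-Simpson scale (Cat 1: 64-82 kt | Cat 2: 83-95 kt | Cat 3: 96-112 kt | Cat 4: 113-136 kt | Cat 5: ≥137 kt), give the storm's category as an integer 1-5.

2

ΔP = 1008 − 925 = 83 hPa.
V ≈ 6.2 × 83^0.607 = 6.2 × 14.62 ≈ 91 kt.
91 kt falls in the Category 2 band.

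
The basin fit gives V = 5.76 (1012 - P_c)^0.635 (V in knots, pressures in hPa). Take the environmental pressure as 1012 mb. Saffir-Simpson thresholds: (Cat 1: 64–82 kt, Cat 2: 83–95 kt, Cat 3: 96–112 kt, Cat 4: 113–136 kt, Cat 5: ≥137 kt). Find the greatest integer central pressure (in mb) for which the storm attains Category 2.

945 mb

Category 2 begins at V = 83 kt.
Required ΔP = (83/5.76)^(1/0.635) = 14.410^1.575 ≈ 66.78 mb.
P_c ≤ 1012 − 66.78 = 945.22, so the highest integer P_c is 945 mb.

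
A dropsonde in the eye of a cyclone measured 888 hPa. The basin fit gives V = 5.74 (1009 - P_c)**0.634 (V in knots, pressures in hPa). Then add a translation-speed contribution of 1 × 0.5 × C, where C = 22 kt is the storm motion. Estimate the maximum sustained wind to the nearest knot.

ΔP = 1009 − 888 = 121 hPa.
121^0.634 ≈ 20.916.
V ≈ 5.74 × 20.916 ≈ 120.1 kt.
Translation term: 1 × 0.5 × 22 = 11 kt.
Corrected V ≈ 131.1 kt → 131 kt.

131 kt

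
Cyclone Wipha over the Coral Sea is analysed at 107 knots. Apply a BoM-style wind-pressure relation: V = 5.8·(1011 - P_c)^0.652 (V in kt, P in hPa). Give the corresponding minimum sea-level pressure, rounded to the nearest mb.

ΔP = (V / 5.8)^(1/0.652) = (107/5.8)^1.534.
107/5.8 = 18.448; 18.448^1.534 ≈ 87.43 mb.
P_c = 1011 − 87.43 = 923.57 ≈ 924 mb.

924 mb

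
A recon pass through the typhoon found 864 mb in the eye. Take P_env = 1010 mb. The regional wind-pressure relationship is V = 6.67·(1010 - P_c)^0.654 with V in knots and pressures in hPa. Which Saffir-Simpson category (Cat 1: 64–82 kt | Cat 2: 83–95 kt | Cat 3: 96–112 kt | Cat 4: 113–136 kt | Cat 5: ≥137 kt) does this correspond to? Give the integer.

5

ΔP = 1010 − 864 = 146 mb.
V ≈ 6.67 × 146^0.654 = 6.67 × 26.03 ≈ 174 kt.
174 kt falls in the Category 5 band.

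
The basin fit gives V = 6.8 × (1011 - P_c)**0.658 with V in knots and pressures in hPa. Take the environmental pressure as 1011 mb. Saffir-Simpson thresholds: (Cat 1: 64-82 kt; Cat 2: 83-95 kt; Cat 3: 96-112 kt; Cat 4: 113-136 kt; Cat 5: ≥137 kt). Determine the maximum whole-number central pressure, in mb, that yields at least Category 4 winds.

939 mb

Category 4 begins at V = 113 kt.
Required ΔP = (113/6.8)^(1/0.658) = 16.618^1.520 ≈ 71.61 mb.
P_c ≤ 1011 − 71.61 = 939.39, so the highest integer P_c is 939 mb.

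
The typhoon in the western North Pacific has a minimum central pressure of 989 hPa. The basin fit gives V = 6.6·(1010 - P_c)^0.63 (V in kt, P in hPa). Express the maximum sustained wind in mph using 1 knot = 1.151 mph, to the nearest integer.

52 mph

ΔP = 1010 − 989 = 21 hPa.
V ≈ 6.6 × 21^0.63 = 6.6 × 6.808 ≈ 44.931 kt.
44.931 × 1.151 ≈ 51.72 mph → 52 mph.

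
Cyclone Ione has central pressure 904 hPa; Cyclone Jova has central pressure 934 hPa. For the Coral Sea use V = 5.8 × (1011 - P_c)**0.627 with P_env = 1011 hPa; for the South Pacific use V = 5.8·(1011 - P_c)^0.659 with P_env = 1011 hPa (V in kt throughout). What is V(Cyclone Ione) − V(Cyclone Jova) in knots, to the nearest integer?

Cyclone Ione: ΔP = 107; V ≈ 5.8 × 107^0.627 ≈ 108.61 kt.
Cyclone Jova: ΔP = 77; V ≈ 5.8 × 77^0.659 ≈ 101.54 kt.
Difference ≈ 108.61 − 101.54 = 7.07 → 7 kt.

7 kt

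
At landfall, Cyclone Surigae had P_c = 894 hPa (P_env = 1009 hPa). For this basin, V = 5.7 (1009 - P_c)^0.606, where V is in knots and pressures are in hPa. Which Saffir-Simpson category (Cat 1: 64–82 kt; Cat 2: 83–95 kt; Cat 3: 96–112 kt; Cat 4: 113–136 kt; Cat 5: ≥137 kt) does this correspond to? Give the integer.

3

ΔP = 1009 − 894 = 115 hPa.
V ≈ 5.7 × 115^0.606 = 5.7 × 17.73 ≈ 101 kt.
101 kt falls in the Category 3 band.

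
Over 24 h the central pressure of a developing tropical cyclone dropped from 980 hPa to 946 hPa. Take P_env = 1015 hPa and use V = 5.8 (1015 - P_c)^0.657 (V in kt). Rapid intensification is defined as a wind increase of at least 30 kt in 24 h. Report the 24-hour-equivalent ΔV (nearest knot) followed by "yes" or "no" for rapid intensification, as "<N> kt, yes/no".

V₁: ΔP = 35, V ≈ 5.8 × 35^0.657 ≈ 59.96 kt.
V₂: ΔP = 69, V ≈ 5.8 × 69^0.657 ≈ 93.66 kt.
ΔV over 24 h = 33.70 kt → 24 h equivalent = 33.70 × 24/24 ≈ 33.70 kt.
34 kt ≥ 30 kt ⇒ rapid intensification.

34 kt, yes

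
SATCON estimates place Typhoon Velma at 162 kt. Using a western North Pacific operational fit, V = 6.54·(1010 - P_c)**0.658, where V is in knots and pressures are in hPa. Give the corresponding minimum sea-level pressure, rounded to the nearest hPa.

ΔP = (V / 6.54)^(1/0.658) = (162/6.54)^1.520.
162/6.54 = 24.771; 24.771^1.520 ≈ 131.35 hPa.
P_c = 1010 − 131.35 = 878.65 ≈ 879 hPa.

879 hPa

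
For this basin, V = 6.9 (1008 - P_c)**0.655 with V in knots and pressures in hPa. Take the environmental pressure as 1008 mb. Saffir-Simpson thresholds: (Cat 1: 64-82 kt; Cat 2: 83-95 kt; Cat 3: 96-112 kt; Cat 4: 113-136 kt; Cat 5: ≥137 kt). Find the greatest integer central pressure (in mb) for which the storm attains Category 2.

963 mb

Category 2 begins at V = 83 kt.
Required ΔP = (83/6.9)^(1/0.655) = 12.029^1.527 ≈ 44.59 mb.
P_c ≤ 1008 − 44.59 = 963.41, so the highest integer P_c is 963 mb.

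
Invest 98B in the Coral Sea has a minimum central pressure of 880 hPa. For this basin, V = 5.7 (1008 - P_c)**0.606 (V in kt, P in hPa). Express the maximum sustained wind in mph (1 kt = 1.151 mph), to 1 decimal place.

124.1 mph

ΔP = 1008 − 880 = 128 hPa.
V ≈ 5.7 × 128^0.606 = 5.7 × 18.922 ≈ 107.856 kt.
107.856 × 1.151 ≈ 124.14 mph → 124.1 mph.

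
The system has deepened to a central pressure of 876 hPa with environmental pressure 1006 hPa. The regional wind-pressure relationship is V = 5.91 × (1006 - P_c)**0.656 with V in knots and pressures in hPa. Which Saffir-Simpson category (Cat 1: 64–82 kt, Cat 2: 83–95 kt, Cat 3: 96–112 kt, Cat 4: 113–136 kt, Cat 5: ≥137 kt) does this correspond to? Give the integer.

ΔP = 1006 − 876 = 130 hPa.
V ≈ 5.91 × 130^0.656 = 5.91 × 24.36 ≈ 144 kt.
144 kt falls in the Category 5 band.

5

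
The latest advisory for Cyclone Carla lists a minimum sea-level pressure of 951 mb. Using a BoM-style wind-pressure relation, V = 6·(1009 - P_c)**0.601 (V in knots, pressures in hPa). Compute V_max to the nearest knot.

69 kt

ΔP = 1009 − 951 = 58 mb.
58^0.601 ≈ 11.477.
V ≈ 6 × 11.477 ≈ 68.9 kt.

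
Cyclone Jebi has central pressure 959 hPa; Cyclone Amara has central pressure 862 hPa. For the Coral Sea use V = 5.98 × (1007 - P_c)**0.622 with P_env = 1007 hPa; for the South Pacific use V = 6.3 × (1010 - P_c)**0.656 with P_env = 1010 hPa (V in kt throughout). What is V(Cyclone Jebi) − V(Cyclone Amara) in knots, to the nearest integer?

-101 kt

Cyclone Jebi: ΔP = 48; V ≈ 5.98 × 48^0.622 ≈ 66.44 kt.
Cyclone Amara: ΔP = 148; V ≈ 6.3 × 148^0.656 ≈ 167.12 kt.
Difference ≈ 66.44 − 167.12 = -100.68 → -101 kt.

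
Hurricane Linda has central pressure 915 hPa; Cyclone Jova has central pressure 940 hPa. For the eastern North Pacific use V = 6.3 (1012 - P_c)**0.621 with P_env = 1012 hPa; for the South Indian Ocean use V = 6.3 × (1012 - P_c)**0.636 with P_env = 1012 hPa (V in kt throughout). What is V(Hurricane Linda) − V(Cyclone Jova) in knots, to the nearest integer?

Hurricane Linda: ΔP = 97; V ≈ 6.3 × 97^0.621 ≈ 107.93 kt.
Cyclone Jova: ΔP = 72; V ≈ 6.3 × 72^0.636 ≈ 95.63 kt.
Difference ≈ 107.93 − 95.63 = 12.30 → 12 kt.

12 kt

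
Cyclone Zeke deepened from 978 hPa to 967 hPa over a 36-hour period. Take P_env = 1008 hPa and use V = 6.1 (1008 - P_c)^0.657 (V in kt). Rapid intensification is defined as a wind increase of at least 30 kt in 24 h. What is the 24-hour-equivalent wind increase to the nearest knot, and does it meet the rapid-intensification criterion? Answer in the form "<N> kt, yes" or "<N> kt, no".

9 kt, no

V₁: ΔP = 30, V ≈ 6.1 × 30^0.657 ≈ 56.99 kt.
V₂: ΔP = 41, V ≈ 6.1 × 41^0.657 ≈ 69.97 kt.
ΔV over 36 h = 12.98 kt → 24 h equivalent = 12.98 × 24/36 ≈ 8.65 kt.
9 kt < 30 kt ⇒ not rapid intensification.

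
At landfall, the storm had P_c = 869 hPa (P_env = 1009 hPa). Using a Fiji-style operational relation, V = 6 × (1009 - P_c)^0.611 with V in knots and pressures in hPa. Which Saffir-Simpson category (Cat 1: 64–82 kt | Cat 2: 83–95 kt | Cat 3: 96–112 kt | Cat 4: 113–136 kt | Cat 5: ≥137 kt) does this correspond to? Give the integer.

4

ΔP = 1009 − 869 = 140 hPa.
V ≈ 6 × 140^0.611 = 6 × 20.48 ≈ 123 kt.
123 kt falls in the Category 4 band.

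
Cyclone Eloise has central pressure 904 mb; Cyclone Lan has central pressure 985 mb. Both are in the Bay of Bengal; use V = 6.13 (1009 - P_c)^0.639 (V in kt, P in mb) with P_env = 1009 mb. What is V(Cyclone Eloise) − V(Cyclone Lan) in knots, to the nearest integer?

Cyclone Eloise: ΔP = 105; V ≈ 6.13 × 105^0.639 ≈ 119.95 kt.
Cyclone Lan: ΔP = 24; V ≈ 6.13 × 24^0.639 ≈ 46.71 kt.
Difference ≈ 119.95 − 46.71 = 73.24 → 73 kt.

73 kt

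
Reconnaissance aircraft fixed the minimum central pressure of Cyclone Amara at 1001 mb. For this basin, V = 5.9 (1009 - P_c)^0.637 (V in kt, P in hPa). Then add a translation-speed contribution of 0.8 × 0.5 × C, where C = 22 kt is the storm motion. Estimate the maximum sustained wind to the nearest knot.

ΔP = 1009 − 1001 = 8 mb.
8^0.637 ≈ 3.761.
V ≈ 5.9 × 3.761 ≈ 22.2 kt.
Translation term: 0.8 × 0.5 × 22 = 8.8 kt.
Corrected V ≈ 31 kt → 31 kt.

31 kt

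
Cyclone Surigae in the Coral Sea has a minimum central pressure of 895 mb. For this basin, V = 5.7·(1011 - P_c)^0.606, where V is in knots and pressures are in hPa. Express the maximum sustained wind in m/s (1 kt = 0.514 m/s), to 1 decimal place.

ΔP = 1011 − 895 = 116 mb.
V ≈ 5.7 × 116^0.606 = 5.7 × 17.826 ≈ 101.610 kt.
101.610 × 0.514 ≈ 52.23 m/s → 52.2 m/s.

52.2 m/s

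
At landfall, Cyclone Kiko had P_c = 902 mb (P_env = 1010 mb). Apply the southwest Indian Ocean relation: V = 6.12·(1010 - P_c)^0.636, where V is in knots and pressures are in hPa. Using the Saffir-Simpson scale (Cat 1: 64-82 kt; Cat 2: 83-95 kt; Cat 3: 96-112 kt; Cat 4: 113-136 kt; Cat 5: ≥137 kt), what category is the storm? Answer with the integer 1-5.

ΔP = 1010 − 902 = 108 mb.
V ≈ 6.12 × 108^0.636 = 6.12 × 19.65 ≈ 120 kt.
120 kt falls in the Category 4 band.

4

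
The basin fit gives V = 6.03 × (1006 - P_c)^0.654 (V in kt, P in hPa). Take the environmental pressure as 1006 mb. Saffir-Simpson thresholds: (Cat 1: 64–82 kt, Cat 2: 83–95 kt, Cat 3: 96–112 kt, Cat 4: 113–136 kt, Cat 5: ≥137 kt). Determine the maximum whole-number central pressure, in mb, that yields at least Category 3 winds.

937 mb

Category 3 begins at V = 96 kt.
Required ΔP = (96/6.03)^(1/0.654) = 15.920^1.529 ≈ 68.84 mb.
P_c ≤ 1006 − 68.84 = 937.16, so the highest integer P_c is 937 mb.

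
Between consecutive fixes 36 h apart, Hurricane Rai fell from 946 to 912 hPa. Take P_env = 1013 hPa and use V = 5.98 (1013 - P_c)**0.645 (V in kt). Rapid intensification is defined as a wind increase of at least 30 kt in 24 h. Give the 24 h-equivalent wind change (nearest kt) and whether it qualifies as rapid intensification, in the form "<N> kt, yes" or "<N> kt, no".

V₁: ΔP = 67, V ≈ 5.98 × 67^0.645 ≈ 90.06 kt.
V₂: ΔP = 101, V ≈ 5.98 × 101^0.645 ≈ 117.35 kt.
ΔV over 36 h = 27.29 kt → 24 h equivalent = 27.29 × 24/36 ≈ 18.19 kt.
18 kt < 30 kt ⇒ not rapid intensification.

18 kt, no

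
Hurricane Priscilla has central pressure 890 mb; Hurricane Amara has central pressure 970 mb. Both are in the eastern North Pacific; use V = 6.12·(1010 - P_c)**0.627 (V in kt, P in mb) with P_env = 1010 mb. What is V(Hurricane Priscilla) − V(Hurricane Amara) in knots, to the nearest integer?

61 kt

Hurricane Priscilla: ΔP = 120; V ≈ 6.12 × 120^0.627 ≈ 123.14 kt.
Hurricane Amara: ΔP = 40; V ≈ 6.12 × 40^0.627 ≈ 61.84 kt.
Difference ≈ 123.14 − 61.84 = 61.30 → 61 kt.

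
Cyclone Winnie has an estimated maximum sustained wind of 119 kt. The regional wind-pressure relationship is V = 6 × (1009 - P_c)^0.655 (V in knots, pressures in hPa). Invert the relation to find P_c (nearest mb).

ΔP = (V / 6)^(1/0.655) = (119/6)^1.527.
119/6 = 19.833; 19.833^1.527 ≈ 95.67 mb.
P_c = 1009 − 95.67 = 913.33 ≈ 913 mb.

913 mb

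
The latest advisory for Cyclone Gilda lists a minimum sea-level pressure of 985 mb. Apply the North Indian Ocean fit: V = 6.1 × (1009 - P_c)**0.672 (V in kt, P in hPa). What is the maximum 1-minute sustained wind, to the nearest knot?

ΔP = 1009 − 985 = 24 mb.
24^0.672 ≈ 8.463.
V ≈ 6.1 × 8.463 ≈ 51.6 kt.

52 kt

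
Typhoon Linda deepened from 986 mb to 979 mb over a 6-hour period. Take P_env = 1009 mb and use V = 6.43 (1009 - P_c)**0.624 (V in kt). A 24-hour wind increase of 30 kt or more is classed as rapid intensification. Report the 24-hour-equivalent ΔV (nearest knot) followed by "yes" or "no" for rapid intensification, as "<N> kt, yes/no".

33 kt, yes

V₁: ΔP = 23, V ≈ 6.43 × 23^0.624 ≈ 45.49 kt.
V₂: ΔP = 30, V ≈ 6.43 × 30^0.624 ≈ 53.70 kt.
ΔV over 6 h = 8.21 kt → 24 h equivalent = 8.21 × 24/6 ≈ 32.84 kt.
33 kt ≥ 30 kt ⇒ rapid intensification.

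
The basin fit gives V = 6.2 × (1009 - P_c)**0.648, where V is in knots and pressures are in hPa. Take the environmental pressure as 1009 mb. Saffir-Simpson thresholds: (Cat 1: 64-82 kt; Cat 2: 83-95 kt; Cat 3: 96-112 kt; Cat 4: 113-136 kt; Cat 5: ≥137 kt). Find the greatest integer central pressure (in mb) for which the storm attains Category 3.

Category 3 begins at V = 96 kt.
Required ΔP = (96/6.2)^(1/0.648) = 15.484^1.543 ≈ 68.59 mb.
P_c ≤ 1009 − 68.59 = 940.41, so the highest integer P_c is 940 mb.

940 mb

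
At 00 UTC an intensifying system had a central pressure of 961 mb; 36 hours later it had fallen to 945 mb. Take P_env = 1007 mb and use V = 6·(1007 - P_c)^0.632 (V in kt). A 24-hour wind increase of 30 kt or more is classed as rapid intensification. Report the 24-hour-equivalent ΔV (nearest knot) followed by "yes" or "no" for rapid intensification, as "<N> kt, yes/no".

9 kt, no

V₁: ΔP = 46, V ≈ 6 × 46^0.632 ≈ 67.46 kt.
V₂: ΔP = 62, V ≈ 6 × 62^0.632 ≈ 81.46 kt.
ΔV over 36 h = 14.00 kt → 24 h equivalent = 14.00 × 24/36 ≈ 9.33 kt.
9 kt < 30 kt ⇒ not rapid intensification.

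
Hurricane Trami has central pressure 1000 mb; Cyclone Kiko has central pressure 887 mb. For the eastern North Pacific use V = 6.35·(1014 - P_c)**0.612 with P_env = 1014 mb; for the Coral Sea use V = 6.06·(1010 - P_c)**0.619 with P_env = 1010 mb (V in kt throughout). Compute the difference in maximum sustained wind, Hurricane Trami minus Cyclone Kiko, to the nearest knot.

Hurricane Trami: ΔP = 14; V ≈ 6.35 × 14^0.612 ≈ 31.93 kt.
Cyclone Kiko: ΔP = 123; V ≈ 6.06 × 123^0.619 ≈ 119.16 kt.
Difference ≈ 31.93 − 119.16 = -87.23 → -87 kt.

-87 kt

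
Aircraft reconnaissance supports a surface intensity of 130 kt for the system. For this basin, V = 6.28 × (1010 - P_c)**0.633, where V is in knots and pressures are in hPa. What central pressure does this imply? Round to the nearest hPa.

ΔP = (V / 6.28)^(1/0.633) = (130/6.28)^1.580.
130/6.28 = 20.701; 20.701^1.580 ≈ 119.94 hPa.
P_c = 1010 − 119.94 = 890.06 ≈ 890 hPa.

890 hPa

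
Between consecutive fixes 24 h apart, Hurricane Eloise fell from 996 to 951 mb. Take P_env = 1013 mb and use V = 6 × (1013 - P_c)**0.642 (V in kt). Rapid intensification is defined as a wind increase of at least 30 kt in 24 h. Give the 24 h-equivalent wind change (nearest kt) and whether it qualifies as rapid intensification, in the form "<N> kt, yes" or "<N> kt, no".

V₁: ΔP = 17, V ≈ 6 × 17^0.642 ≈ 36.99 kt.
V₂: ΔP = 62, V ≈ 6 × 62^0.642 ≈ 84.89 kt.
ΔV over 24 h = 47.90 kt → 24 h equivalent = 47.90 × 24/24 ≈ 47.90 kt.
48 kt ≥ 30 kt ⇒ rapid intensification.

48 kt, yes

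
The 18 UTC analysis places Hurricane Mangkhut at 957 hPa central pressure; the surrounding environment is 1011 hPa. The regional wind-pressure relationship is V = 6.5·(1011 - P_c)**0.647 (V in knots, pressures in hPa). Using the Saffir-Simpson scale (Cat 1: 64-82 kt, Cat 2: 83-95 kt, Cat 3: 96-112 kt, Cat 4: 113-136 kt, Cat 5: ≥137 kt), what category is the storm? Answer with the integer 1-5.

ΔP = 1011 − 957 = 54 hPa.
V ≈ 6.5 × 54^0.647 = 6.5 × 13.21 ≈ 86 kt.
86 kt falls in the Category 2 band.

2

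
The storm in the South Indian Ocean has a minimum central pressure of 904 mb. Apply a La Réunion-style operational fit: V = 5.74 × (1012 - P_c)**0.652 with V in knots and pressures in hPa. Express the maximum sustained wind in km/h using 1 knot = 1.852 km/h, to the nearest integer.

ΔP = 1012 − 904 = 108 mb.
V ≈ 5.74 × 108^0.652 = 5.74 × 21.173 ≈ 121.536 kt.
121.536 × 1.852 ≈ 225.08 km/h → 225 km/h.

225 km/h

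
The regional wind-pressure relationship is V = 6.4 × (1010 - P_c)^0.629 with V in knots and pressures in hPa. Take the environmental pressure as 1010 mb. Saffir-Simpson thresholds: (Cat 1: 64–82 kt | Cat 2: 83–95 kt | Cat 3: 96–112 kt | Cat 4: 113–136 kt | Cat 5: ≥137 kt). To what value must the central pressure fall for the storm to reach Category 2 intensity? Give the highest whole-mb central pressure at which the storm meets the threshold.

951 mb

Category 2 begins at V = 83 kt.
Required ΔP = (83/6.4)^(1/0.629) = 12.969^1.590 ≈ 58.79 mb.
P_c ≤ 1010 − 58.79 = 951.21, so the highest integer P_c is 951 mb.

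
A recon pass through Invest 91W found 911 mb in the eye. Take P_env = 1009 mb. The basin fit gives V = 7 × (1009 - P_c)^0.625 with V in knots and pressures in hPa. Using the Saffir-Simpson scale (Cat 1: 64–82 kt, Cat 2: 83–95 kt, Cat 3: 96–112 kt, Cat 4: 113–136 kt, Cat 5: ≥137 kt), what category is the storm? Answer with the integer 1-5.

4

ΔP = 1009 − 911 = 98 mb.
V ≈ 7 × 98^0.625 = 7 × 17.56 ≈ 123 kt.
123 kt falls in the Category 4 band.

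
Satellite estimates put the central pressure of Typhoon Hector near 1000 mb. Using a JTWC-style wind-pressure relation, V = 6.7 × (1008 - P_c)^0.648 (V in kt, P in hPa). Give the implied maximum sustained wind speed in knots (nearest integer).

26 kt

ΔP = 1008 − 1000 = 8 mb.
8^0.648 ≈ 3.848.
V ≈ 6.7 × 3.848 ≈ 25.8 kt.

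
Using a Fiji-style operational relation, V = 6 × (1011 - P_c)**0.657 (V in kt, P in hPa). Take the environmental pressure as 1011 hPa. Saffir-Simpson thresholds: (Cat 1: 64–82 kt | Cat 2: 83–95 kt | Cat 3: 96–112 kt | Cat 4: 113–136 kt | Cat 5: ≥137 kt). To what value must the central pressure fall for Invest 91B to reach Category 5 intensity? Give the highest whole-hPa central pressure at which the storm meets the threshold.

Category 5 begins at V = 137 kt.
Required ΔP = (137/6)^(1/0.657) = 22.833^1.522 ≈ 116.91 hPa.
P_c ≤ 1011 − 116.91 = 894.09, so the highest integer P_c is 894 hPa.

894 hPa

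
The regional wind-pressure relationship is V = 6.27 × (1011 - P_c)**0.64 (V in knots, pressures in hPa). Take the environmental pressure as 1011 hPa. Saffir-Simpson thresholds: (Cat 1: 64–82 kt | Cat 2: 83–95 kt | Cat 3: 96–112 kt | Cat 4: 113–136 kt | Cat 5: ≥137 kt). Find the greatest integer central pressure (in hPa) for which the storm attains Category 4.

Category 4 begins at V = 113 kt.
Required ΔP = (113/6.27)^(1/0.64) = 18.022^1.562 ≈ 91.67 hPa.
P_c ≤ 1011 − 91.67 = 919.33, so the highest integer P_c is 919 hPa.

919 hPa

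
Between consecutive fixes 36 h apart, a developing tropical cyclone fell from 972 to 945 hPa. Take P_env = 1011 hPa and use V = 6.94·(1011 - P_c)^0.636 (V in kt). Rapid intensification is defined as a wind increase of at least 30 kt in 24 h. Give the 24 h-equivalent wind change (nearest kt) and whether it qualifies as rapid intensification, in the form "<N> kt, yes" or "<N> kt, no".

V₁: ΔP = 39, V ≈ 6.94 × 39^0.636 ≈ 71.33 kt.
V₂: ΔP = 66, V ≈ 6.94 × 66^0.636 ≈ 99.68 kt.
ΔV over 36 h = 28.35 kt → 24 h equivalent = 28.35 × 24/36 ≈ 18.90 kt.
19 kt < 30 kt ⇒ not rapid intensification.

19 kt, no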